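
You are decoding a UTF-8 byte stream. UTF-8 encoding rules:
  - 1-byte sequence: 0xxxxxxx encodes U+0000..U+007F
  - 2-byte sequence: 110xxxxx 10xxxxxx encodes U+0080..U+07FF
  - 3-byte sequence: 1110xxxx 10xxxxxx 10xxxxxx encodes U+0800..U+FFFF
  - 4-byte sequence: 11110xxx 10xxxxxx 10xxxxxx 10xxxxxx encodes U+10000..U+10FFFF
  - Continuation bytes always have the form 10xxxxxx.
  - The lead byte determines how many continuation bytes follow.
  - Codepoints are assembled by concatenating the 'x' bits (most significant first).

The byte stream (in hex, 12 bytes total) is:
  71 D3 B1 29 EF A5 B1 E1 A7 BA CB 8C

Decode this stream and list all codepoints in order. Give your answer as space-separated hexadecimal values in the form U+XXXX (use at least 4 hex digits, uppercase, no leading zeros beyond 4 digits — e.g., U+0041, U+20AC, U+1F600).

Byte[0]=71: 1-byte ASCII. cp=U+0071
Byte[1]=D3: 2-byte lead, need 1 cont bytes. acc=0x13
Byte[2]=B1: continuation. acc=(acc<<6)|0x31=0x4F1
Completed: cp=U+04F1 (starts at byte 1)
Byte[3]=29: 1-byte ASCII. cp=U+0029
Byte[4]=EF: 3-byte lead, need 2 cont bytes. acc=0xF
Byte[5]=A5: continuation. acc=(acc<<6)|0x25=0x3E5
Byte[6]=B1: continuation. acc=(acc<<6)|0x31=0xF971
Completed: cp=U+F971 (starts at byte 4)
Byte[7]=E1: 3-byte lead, need 2 cont bytes. acc=0x1
Byte[8]=A7: continuation. acc=(acc<<6)|0x27=0x67
Byte[9]=BA: continuation. acc=(acc<<6)|0x3A=0x19FA
Completed: cp=U+19FA (starts at byte 7)
Byte[10]=CB: 2-byte lead, need 1 cont bytes. acc=0xB
Byte[11]=8C: continuation. acc=(acc<<6)|0x0C=0x2CC
Completed: cp=U+02CC (starts at byte 10)

Answer: U+0071 U+04F1 U+0029 U+F971 U+19FA U+02CC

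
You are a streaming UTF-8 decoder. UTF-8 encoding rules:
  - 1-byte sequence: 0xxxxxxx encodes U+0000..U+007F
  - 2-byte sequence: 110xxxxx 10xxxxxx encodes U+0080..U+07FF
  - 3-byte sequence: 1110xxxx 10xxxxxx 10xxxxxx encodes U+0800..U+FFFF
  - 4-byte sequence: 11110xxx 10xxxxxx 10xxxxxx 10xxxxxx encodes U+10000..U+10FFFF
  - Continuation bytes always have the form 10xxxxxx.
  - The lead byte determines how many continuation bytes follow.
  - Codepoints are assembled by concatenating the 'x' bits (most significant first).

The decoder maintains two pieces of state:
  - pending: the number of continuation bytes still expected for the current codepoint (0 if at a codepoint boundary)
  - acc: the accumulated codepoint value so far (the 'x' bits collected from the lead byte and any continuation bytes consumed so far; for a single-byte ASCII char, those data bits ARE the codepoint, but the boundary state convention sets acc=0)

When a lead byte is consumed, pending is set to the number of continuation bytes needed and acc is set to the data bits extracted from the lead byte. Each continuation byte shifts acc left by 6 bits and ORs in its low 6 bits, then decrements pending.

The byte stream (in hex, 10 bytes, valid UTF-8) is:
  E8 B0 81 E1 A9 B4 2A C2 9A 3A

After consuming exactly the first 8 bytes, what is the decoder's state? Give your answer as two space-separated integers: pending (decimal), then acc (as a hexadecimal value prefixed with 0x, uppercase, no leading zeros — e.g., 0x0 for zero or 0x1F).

Answer: 1 0x2

Derivation:
Byte[0]=E8: 3-byte lead. pending=2, acc=0x8
Byte[1]=B0: continuation. acc=(acc<<6)|0x30=0x230, pending=1
Byte[2]=81: continuation. acc=(acc<<6)|0x01=0x8C01, pending=0
Byte[3]=E1: 3-byte lead. pending=2, acc=0x1
Byte[4]=A9: continuation. acc=(acc<<6)|0x29=0x69, pending=1
Byte[5]=B4: continuation. acc=(acc<<6)|0x34=0x1A74, pending=0
Byte[6]=2A: 1-byte. pending=0, acc=0x0
Byte[7]=C2: 2-byte lead. pending=1, acc=0x2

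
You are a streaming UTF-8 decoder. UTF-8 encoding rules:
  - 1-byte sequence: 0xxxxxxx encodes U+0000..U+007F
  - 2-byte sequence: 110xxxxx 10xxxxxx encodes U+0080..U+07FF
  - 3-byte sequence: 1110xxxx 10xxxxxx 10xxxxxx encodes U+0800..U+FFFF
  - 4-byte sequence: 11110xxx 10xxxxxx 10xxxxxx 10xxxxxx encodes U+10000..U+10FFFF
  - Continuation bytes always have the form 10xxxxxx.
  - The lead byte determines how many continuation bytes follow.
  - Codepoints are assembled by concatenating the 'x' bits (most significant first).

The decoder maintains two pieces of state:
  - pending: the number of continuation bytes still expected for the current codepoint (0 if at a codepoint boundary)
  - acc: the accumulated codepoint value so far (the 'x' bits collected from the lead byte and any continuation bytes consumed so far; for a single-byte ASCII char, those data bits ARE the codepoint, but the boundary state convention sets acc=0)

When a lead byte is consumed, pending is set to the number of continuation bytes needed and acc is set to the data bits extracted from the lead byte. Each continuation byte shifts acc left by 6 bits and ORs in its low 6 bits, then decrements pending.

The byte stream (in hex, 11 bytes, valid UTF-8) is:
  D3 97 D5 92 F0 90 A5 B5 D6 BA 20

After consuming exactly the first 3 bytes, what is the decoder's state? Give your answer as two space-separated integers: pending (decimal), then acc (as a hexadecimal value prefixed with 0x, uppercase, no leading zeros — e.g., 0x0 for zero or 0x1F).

Byte[0]=D3: 2-byte lead. pending=1, acc=0x13
Byte[1]=97: continuation. acc=(acc<<6)|0x17=0x4D7, pending=0
Byte[2]=D5: 2-byte lead. pending=1, acc=0x15

Answer: 1 0x15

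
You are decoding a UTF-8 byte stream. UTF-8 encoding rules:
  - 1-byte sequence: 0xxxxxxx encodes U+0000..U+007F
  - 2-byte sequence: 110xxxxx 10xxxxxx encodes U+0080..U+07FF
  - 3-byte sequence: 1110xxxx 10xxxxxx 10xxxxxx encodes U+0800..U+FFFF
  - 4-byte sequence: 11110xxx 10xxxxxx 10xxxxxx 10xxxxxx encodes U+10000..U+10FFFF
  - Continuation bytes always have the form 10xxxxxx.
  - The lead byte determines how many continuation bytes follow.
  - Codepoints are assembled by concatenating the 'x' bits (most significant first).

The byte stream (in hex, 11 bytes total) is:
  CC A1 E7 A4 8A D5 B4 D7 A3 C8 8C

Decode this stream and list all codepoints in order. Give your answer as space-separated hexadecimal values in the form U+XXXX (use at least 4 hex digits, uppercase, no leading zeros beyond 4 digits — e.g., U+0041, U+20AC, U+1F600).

Answer: U+0321 U+790A U+0574 U+05E3 U+020C

Derivation:
Byte[0]=CC: 2-byte lead, need 1 cont bytes. acc=0xC
Byte[1]=A1: continuation. acc=(acc<<6)|0x21=0x321
Completed: cp=U+0321 (starts at byte 0)
Byte[2]=E7: 3-byte lead, need 2 cont bytes. acc=0x7
Byte[3]=A4: continuation. acc=(acc<<6)|0x24=0x1E4
Byte[4]=8A: continuation. acc=(acc<<6)|0x0A=0x790A
Completed: cp=U+790A (starts at byte 2)
Byte[5]=D5: 2-byte lead, need 1 cont bytes. acc=0x15
Byte[6]=B4: continuation. acc=(acc<<6)|0x34=0x574
Completed: cp=U+0574 (starts at byte 5)
Byte[7]=D7: 2-byte lead, need 1 cont bytes. acc=0x17
Byte[8]=A3: continuation. acc=(acc<<6)|0x23=0x5E3
Completed: cp=U+05E3 (starts at byte 7)
Byte[9]=C8: 2-byte lead, need 1 cont bytes. acc=0x8
Byte[10]=8C: continuation. acc=(acc<<6)|0x0C=0x20C
Completed: cp=U+020C (starts at byte 9)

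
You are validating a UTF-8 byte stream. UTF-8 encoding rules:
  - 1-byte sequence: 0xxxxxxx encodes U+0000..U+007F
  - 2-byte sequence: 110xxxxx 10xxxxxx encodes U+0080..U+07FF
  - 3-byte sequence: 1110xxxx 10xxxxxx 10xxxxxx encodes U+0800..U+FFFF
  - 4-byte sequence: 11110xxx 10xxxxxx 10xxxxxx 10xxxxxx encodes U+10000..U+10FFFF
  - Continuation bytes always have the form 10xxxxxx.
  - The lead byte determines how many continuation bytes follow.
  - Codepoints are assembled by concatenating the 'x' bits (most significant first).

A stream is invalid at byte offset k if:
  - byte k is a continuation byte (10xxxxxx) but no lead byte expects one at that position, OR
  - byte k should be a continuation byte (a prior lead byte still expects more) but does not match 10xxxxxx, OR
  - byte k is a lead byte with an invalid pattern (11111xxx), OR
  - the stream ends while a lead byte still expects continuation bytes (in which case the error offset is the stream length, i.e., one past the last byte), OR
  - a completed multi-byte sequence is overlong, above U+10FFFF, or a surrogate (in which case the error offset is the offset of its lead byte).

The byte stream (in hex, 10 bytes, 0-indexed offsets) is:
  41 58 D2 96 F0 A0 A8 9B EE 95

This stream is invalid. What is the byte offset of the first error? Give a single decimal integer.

Byte[0]=41: 1-byte ASCII. cp=U+0041
Byte[1]=58: 1-byte ASCII. cp=U+0058
Byte[2]=D2: 2-byte lead, need 1 cont bytes. acc=0x12
Byte[3]=96: continuation. acc=(acc<<6)|0x16=0x496
Completed: cp=U+0496 (starts at byte 2)
Byte[4]=F0: 4-byte lead, need 3 cont bytes. acc=0x0
Byte[5]=A0: continuation. acc=(acc<<6)|0x20=0x20
Byte[6]=A8: continuation. acc=(acc<<6)|0x28=0x828
Byte[7]=9B: continuation. acc=(acc<<6)|0x1B=0x20A1B
Completed: cp=U+20A1B (starts at byte 4)
Byte[8]=EE: 3-byte lead, need 2 cont bytes. acc=0xE
Byte[9]=95: continuation. acc=(acc<<6)|0x15=0x395
Byte[10]: stream ended, expected continuation. INVALID

Answer: 10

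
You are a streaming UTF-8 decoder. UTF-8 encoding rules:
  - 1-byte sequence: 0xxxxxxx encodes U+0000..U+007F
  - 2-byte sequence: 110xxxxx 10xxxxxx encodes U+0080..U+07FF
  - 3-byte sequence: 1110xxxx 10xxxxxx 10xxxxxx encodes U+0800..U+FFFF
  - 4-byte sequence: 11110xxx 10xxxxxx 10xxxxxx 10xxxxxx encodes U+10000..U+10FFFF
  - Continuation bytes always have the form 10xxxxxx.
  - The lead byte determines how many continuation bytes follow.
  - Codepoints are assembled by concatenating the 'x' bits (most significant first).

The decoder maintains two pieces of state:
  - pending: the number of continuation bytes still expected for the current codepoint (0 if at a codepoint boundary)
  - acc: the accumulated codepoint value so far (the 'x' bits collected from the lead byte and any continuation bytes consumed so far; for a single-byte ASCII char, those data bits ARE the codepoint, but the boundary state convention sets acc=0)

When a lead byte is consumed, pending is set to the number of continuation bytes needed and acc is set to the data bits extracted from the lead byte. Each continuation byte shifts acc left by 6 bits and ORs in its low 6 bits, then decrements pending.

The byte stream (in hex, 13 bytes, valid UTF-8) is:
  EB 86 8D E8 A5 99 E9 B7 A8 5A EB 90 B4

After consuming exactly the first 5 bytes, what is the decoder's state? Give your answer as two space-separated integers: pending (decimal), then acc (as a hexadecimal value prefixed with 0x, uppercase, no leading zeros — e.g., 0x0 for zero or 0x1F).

Byte[0]=EB: 3-byte lead. pending=2, acc=0xB
Byte[1]=86: continuation. acc=(acc<<6)|0x06=0x2C6, pending=1
Byte[2]=8D: continuation. acc=(acc<<6)|0x0D=0xB18D, pending=0
Byte[3]=E8: 3-byte lead. pending=2, acc=0x8
Byte[4]=A5: continuation. acc=(acc<<6)|0x25=0x225, pending=1

Answer: 1 0x225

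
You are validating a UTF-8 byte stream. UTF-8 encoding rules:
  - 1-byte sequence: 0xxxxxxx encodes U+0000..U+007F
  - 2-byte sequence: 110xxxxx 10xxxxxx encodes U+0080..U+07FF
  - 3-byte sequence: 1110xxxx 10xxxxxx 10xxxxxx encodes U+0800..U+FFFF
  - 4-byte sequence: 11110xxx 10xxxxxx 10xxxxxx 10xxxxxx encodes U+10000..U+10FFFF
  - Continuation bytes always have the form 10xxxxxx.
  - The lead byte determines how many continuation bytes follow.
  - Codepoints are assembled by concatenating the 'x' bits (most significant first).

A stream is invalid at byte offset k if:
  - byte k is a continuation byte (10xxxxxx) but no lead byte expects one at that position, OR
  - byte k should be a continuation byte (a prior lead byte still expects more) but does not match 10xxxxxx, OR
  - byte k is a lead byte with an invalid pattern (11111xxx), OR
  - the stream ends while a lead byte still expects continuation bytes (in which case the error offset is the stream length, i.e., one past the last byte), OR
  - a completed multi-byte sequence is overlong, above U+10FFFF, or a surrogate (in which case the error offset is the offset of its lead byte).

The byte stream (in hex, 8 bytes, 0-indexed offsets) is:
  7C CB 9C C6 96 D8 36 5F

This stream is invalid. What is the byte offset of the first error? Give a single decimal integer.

Answer: 6

Derivation:
Byte[0]=7C: 1-byte ASCII. cp=U+007C
Byte[1]=CB: 2-byte lead, need 1 cont bytes. acc=0xB
Byte[2]=9C: continuation. acc=(acc<<6)|0x1C=0x2DC
Completed: cp=U+02DC (starts at byte 1)
Byte[3]=C6: 2-byte lead, need 1 cont bytes. acc=0x6
Byte[4]=96: continuation. acc=(acc<<6)|0x16=0x196
Completed: cp=U+0196 (starts at byte 3)
Byte[5]=D8: 2-byte lead, need 1 cont bytes. acc=0x18
Byte[6]=36: expected 10xxxxxx continuation. INVALID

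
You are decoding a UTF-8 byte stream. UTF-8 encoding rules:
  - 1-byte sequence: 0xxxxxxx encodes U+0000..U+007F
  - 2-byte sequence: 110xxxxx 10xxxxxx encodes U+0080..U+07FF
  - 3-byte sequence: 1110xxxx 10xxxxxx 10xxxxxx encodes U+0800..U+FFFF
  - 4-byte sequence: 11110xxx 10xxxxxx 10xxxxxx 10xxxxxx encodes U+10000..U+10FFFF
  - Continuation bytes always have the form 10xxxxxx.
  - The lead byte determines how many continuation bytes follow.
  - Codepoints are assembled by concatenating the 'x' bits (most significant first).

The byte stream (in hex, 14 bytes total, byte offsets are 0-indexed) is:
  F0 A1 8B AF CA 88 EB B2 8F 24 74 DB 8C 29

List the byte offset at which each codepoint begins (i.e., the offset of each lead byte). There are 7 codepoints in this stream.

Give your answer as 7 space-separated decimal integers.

Answer: 0 4 6 9 10 11 13

Derivation:
Byte[0]=F0: 4-byte lead, need 3 cont bytes. acc=0x0
Byte[1]=A1: continuation. acc=(acc<<6)|0x21=0x21
Byte[2]=8B: continuation. acc=(acc<<6)|0x0B=0x84B
Byte[3]=AF: continuation. acc=(acc<<6)|0x2F=0x212EF
Completed: cp=U+212EF (starts at byte 0)
Byte[4]=CA: 2-byte lead, need 1 cont bytes. acc=0xA
Byte[5]=88: continuation. acc=(acc<<6)|0x08=0x288
Completed: cp=U+0288 (starts at byte 4)
Byte[6]=EB: 3-byte lead, need 2 cont bytes. acc=0xB
Byte[7]=B2: continuation. acc=(acc<<6)|0x32=0x2F2
Byte[8]=8F: continuation. acc=(acc<<6)|0x0F=0xBC8F
Completed: cp=U+BC8F (starts at byte 6)
Byte[9]=24: 1-byte ASCII. cp=U+0024
Byte[10]=74: 1-byte ASCII. cp=U+0074
Byte[11]=DB: 2-byte lead, need 1 cont bytes. acc=0x1B
Byte[12]=8C: continuation. acc=(acc<<6)|0x0C=0x6CC
Completed: cp=U+06CC (starts at byte 11)
Byte[13]=29: 1-byte ASCII. cp=U+0029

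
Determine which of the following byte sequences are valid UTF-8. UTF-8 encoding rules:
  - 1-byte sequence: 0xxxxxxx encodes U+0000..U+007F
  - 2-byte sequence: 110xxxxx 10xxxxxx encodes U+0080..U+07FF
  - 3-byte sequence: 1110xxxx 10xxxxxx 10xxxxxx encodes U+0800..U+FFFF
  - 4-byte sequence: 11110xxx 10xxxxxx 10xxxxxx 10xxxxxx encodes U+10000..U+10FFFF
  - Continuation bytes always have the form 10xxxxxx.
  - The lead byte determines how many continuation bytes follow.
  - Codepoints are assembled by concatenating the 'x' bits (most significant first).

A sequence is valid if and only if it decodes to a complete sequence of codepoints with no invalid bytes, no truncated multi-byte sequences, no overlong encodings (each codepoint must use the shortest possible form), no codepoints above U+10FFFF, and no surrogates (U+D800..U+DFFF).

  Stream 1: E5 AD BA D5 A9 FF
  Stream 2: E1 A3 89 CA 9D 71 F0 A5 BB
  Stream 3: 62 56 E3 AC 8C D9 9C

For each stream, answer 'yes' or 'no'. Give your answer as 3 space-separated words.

Stream 1: error at byte offset 5. INVALID
Stream 2: error at byte offset 9. INVALID
Stream 3: decodes cleanly. VALID

Answer: no no yes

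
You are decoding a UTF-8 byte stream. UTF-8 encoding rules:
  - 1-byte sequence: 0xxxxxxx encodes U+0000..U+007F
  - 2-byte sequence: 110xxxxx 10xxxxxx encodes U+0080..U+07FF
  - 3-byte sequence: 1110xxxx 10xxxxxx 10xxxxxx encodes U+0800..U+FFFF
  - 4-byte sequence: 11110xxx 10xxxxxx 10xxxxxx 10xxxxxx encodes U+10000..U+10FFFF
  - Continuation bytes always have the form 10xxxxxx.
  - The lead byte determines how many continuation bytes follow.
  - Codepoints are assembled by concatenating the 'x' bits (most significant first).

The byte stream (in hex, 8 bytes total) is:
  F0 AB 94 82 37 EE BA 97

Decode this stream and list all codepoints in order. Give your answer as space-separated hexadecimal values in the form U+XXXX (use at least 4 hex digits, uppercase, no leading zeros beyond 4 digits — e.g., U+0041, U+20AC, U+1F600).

Answer: U+2B502 U+0037 U+EE97

Derivation:
Byte[0]=F0: 4-byte lead, need 3 cont bytes. acc=0x0
Byte[1]=AB: continuation. acc=(acc<<6)|0x2B=0x2B
Byte[2]=94: continuation. acc=(acc<<6)|0x14=0xAD4
Byte[3]=82: continuation. acc=(acc<<6)|0x02=0x2B502
Completed: cp=U+2B502 (starts at byte 0)
Byte[4]=37: 1-byte ASCII. cp=U+0037
Byte[5]=EE: 3-byte lead, need 2 cont bytes. acc=0xE
Byte[6]=BA: continuation. acc=(acc<<6)|0x3A=0x3BA
Byte[7]=97: continuation. acc=(acc<<6)|0x17=0xEE97
Completed: cp=U+EE97 (starts at byte 5)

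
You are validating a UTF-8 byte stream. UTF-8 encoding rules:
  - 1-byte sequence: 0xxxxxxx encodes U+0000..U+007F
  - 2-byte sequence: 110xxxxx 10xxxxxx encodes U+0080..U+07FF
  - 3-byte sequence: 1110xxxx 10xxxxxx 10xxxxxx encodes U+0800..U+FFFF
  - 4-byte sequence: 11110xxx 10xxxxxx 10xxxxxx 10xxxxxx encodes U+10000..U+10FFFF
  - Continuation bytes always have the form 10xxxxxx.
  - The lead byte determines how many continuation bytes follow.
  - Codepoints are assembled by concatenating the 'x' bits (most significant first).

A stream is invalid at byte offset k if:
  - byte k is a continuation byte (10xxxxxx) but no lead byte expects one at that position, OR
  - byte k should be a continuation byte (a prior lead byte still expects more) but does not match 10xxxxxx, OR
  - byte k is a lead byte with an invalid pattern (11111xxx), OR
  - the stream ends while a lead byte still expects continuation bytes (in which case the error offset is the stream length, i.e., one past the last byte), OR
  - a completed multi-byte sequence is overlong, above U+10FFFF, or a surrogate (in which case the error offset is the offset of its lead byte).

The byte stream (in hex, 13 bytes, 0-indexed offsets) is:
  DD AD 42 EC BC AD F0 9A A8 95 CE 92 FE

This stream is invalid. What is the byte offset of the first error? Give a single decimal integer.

Byte[0]=DD: 2-byte lead, need 1 cont bytes. acc=0x1D
Byte[1]=AD: continuation. acc=(acc<<6)|0x2D=0x76D
Completed: cp=U+076D (starts at byte 0)
Byte[2]=42: 1-byte ASCII. cp=U+0042
Byte[3]=EC: 3-byte lead, need 2 cont bytes. acc=0xC
Byte[4]=BC: continuation. acc=(acc<<6)|0x3C=0x33C
Byte[5]=AD: continuation. acc=(acc<<6)|0x2D=0xCF2D
Completed: cp=U+CF2D (starts at byte 3)
Byte[6]=F0: 4-byte lead, need 3 cont bytes. acc=0x0
Byte[7]=9A: continuation. acc=(acc<<6)|0x1A=0x1A
Byte[8]=A8: continuation. acc=(acc<<6)|0x28=0x6A8
Byte[9]=95: continuation. acc=(acc<<6)|0x15=0x1AA15
Completed: cp=U+1AA15 (starts at byte 6)
Byte[10]=CE: 2-byte lead, need 1 cont bytes. acc=0xE
Byte[11]=92: continuation. acc=(acc<<6)|0x12=0x392
Completed: cp=U+0392 (starts at byte 10)
Byte[12]=FE: INVALID lead byte (not 0xxx/110x/1110/11110)

Answer: 12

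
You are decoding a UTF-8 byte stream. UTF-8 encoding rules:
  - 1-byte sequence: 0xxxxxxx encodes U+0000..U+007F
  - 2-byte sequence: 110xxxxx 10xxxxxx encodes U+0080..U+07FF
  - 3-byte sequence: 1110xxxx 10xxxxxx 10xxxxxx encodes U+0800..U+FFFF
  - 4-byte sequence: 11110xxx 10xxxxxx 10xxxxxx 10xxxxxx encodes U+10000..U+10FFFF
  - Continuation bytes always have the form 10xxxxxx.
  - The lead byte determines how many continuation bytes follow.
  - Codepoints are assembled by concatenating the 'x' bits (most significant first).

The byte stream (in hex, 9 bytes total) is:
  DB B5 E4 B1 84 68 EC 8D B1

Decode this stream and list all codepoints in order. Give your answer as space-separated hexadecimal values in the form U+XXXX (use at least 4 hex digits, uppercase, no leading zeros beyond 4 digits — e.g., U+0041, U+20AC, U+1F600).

Byte[0]=DB: 2-byte lead, need 1 cont bytes. acc=0x1B
Byte[1]=B5: continuation. acc=(acc<<6)|0x35=0x6F5
Completed: cp=U+06F5 (starts at byte 0)
Byte[2]=E4: 3-byte lead, need 2 cont bytes. acc=0x4
Byte[3]=B1: continuation. acc=(acc<<6)|0x31=0x131
Byte[4]=84: continuation. acc=(acc<<6)|0x04=0x4C44
Completed: cp=U+4C44 (starts at byte 2)
Byte[5]=68: 1-byte ASCII. cp=U+0068
Byte[6]=EC: 3-byte lead, need 2 cont bytes. acc=0xC
Byte[7]=8D: continuation. acc=(acc<<6)|0x0D=0x30D
Byte[8]=B1: continuation. acc=(acc<<6)|0x31=0xC371
Completed: cp=U+C371 (starts at byte 6)

Answer: U+06F5 U+4C44 U+0068 U+C371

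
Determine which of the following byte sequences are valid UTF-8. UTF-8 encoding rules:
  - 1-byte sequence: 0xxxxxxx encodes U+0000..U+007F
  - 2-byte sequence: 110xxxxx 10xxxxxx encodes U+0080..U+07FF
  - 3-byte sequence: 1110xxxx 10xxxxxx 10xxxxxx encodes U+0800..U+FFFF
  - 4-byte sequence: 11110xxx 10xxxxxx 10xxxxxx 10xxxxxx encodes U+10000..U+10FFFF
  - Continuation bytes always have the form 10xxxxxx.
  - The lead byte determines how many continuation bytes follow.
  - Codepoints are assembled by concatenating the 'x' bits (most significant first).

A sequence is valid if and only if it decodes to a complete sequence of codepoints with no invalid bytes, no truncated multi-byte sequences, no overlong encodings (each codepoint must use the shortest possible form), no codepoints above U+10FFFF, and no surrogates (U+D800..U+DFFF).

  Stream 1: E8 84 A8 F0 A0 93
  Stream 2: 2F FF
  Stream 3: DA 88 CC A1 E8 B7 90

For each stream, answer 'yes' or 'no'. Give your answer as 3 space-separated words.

Answer: no no yes

Derivation:
Stream 1: error at byte offset 6. INVALID
Stream 2: error at byte offset 1. INVALID
Stream 3: decodes cleanly. VALID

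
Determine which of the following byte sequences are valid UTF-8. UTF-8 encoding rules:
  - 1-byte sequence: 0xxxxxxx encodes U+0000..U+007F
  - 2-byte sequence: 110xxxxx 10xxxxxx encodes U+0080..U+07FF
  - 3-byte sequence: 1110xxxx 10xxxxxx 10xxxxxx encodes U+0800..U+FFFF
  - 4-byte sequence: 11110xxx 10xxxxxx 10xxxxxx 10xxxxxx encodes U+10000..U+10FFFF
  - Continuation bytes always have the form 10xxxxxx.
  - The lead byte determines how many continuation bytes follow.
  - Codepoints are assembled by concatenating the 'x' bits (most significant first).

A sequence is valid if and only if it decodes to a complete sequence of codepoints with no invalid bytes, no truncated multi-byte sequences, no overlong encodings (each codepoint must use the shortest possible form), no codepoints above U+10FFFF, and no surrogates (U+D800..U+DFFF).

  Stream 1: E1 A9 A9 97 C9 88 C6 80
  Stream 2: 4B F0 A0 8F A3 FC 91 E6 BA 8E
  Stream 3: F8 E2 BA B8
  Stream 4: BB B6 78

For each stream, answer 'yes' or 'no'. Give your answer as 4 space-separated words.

Stream 1: error at byte offset 3. INVALID
Stream 2: error at byte offset 5. INVALID
Stream 3: error at byte offset 0. INVALID
Stream 4: error at byte offset 0. INVALID

Answer: no no no no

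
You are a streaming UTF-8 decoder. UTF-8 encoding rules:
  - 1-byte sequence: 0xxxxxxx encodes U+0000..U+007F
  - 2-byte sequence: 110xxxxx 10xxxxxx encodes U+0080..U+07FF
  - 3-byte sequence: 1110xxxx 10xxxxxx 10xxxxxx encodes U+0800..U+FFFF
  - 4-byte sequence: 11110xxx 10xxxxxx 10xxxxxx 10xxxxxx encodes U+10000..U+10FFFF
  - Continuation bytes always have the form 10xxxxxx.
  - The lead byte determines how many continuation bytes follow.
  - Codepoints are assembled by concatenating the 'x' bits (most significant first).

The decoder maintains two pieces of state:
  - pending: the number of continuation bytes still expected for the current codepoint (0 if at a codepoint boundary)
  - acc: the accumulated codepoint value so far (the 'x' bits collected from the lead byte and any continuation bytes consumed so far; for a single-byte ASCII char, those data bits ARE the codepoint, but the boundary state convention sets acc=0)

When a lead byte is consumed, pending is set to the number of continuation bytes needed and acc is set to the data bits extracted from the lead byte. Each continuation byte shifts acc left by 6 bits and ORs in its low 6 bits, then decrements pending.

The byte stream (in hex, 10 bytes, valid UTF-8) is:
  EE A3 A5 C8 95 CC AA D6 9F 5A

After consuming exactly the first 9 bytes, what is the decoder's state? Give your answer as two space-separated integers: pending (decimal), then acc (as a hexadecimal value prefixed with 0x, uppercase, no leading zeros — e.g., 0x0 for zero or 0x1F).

Byte[0]=EE: 3-byte lead. pending=2, acc=0xE
Byte[1]=A3: continuation. acc=(acc<<6)|0x23=0x3A3, pending=1
Byte[2]=A5: continuation. acc=(acc<<6)|0x25=0xE8E5, pending=0
Byte[3]=C8: 2-byte lead. pending=1, acc=0x8
Byte[4]=95: continuation. acc=(acc<<6)|0x15=0x215, pending=0
Byte[5]=CC: 2-byte lead. pending=1, acc=0xC
Byte[6]=AA: continuation. acc=(acc<<6)|0x2A=0x32A, pending=0
Byte[7]=D6: 2-byte lead. pending=1, acc=0x16
Byte[8]=9F: continuation. acc=(acc<<6)|0x1F=0x59F, pending=0

Answer: 0 0x59F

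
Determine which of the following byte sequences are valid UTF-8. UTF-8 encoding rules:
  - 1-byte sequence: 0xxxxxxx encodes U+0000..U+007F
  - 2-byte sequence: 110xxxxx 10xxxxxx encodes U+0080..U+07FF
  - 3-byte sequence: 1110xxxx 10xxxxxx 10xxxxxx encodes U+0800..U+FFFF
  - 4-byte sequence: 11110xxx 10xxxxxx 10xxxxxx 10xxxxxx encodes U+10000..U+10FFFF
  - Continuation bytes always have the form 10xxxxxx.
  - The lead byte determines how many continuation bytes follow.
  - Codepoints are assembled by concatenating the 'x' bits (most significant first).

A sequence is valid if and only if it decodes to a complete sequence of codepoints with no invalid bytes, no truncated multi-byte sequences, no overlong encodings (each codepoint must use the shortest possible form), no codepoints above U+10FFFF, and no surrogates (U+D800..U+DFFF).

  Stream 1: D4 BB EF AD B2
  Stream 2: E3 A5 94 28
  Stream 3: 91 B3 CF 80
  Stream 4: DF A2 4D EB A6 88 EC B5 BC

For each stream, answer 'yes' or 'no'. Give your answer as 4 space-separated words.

Stream 1: decodes cleanly. VALID
Stream 2: decodes cleanly. VALID
Stream 3: error at byte offset 0. INVALID
Stream 4: decodes cleanly. VALID

Answer: yes yes no yes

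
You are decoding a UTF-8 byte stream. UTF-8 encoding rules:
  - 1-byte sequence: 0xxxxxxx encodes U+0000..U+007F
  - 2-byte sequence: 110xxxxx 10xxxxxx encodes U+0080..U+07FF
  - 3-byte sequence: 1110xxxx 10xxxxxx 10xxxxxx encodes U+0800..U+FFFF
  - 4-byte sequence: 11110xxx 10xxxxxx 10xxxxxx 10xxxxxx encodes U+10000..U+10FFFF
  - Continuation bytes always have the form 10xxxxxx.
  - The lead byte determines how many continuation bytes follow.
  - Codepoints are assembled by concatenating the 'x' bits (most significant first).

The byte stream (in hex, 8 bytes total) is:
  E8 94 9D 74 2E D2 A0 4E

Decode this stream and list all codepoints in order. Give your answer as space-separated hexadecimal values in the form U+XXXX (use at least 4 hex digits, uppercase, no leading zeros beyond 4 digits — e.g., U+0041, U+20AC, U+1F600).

Answer: U+851D U+0074 U+002E U+04A0 U+004E

Derivation:
Byte[0]=E8: 3-byte lead, need 2 cont bytes. acc=0x8
Byte[1]=94: continuation. acc=(acc<<6)|0x14=0x214
Byte[2]=9D: continuation. acc=(acc<<6)|0x1D=0x851D
Completed: cp=U+851D (starts at byte 0)
Byte[3]=74: 1-byte ASCII. cp=U+0074
Byte[4]=2E: 1-byte ASCII. cp=U+002E
Byte[5]=D2: 2-byte lead, need 1 cont bytes. acc=0x12
Byte[6]=A0: continuation. acc=(acc<<6)|0x20=0x4A0
Completed: cp=U+04A0 (starts at byte 5)
Byte[7]=4E: 1-byte ASCII. cp=U+004E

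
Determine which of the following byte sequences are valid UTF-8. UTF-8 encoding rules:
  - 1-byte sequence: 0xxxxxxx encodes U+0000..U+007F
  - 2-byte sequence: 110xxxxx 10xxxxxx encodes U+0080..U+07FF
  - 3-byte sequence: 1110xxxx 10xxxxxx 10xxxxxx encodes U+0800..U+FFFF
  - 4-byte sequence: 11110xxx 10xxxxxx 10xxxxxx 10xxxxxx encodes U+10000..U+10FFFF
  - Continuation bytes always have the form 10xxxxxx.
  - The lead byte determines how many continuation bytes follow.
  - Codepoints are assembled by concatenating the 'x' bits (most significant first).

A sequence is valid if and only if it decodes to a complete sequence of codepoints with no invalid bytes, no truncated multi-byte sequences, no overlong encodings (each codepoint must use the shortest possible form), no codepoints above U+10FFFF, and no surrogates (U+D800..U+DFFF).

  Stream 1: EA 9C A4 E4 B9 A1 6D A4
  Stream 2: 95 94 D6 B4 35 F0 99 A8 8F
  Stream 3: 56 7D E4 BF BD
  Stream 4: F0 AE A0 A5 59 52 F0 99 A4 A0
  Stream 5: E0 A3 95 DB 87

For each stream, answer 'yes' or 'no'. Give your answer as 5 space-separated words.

Stream 1: error at byte offset 7. INVALID
Stream 2: error at byte offset 0. INVALID
Stream 3: decodes cleanly. VALID
Stream 4: decodes cleanly. VALID
Stream 5: decodes cleanly. VALID

Answer: no no yes yes yes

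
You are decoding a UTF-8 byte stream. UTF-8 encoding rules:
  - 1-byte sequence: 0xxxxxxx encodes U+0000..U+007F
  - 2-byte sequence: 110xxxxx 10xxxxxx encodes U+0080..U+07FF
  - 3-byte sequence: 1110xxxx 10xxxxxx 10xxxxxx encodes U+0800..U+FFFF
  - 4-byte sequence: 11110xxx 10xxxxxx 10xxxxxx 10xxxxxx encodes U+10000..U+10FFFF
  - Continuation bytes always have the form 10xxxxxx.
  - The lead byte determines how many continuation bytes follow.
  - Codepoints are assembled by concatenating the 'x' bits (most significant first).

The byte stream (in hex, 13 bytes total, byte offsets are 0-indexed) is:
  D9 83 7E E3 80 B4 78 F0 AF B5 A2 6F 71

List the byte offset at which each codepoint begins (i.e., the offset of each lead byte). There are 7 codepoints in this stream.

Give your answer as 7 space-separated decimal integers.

Byte[0]=D9: 2-byte lead, need 1 cont bytes. acc=0x19
Byte[1]=83: continuation. acc=(acc<<6)|0x03=0x643
Completed: cp=U+0643 (starts at byte 0)
Byte[2]=7E: 1-byte ASCII. cp=U+007E
Byte[3]=E3: 3-byte lead, need 2 cont bytes. acc=0x3
Byte[4]=80: continuation. acc=(acc<<6)|0x00=0xC0
Byte[5]=B4: continuation. acc=(acc<<6)|0x34=0x3034
Completed: cp=U+3034 (starts at byte 3)
Byte[6]=78: 1-byte ASCII. cp=U+0078
Byte[7]=F0: 4-byte lead, need 3 cont bytes. acc=0x0
Byte[8]=AF: continuation. acc=(acc<<6)|0x2F=0x2F
Byte[9]=B5: continuation. acc=(acc<<6)|0x35=0xBF5
Byte[10]=A2: continuation. acc=(acc<<6)|0x22=0x2FD62
Completed: cp=U+2FD62 (starts at byte 7)
Byte[11]=6F: 1-byte ASCII. cp=U+006F
Byte[12]=71: 1-byte ASCII. cp=U+0071

Answer: 0 2 3 6 7 11 12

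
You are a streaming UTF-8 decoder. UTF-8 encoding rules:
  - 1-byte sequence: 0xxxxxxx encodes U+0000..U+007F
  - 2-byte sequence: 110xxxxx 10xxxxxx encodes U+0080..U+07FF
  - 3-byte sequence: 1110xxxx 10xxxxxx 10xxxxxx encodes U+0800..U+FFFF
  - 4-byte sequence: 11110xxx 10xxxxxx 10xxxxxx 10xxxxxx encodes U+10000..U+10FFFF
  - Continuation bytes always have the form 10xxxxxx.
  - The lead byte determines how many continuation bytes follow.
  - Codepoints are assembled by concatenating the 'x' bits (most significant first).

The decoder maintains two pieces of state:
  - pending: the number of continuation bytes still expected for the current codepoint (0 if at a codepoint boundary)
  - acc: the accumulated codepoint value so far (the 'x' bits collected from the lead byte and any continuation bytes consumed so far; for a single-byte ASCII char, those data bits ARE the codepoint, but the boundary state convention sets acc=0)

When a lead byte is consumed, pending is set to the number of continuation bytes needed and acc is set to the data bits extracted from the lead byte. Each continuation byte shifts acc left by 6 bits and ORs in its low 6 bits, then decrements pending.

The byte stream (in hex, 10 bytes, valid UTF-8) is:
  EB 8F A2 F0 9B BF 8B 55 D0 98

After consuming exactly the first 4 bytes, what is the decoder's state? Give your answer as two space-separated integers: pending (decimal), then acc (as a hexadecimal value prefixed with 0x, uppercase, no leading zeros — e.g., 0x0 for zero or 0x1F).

Byte[0]=EB: 3-byte lead. pending=2, acc=0xB
Byte[1]=8F: continuation. acc=(acc<<6)|0x0F=0x2CF, pending=1
Byte[2]=A2: continuation. acc=(acc<<6)|0x22=0xB3E2, pending=0
Byte[3]=F0: 4-byte lead. pending=3, acc=0x0

Answer: 3 0x0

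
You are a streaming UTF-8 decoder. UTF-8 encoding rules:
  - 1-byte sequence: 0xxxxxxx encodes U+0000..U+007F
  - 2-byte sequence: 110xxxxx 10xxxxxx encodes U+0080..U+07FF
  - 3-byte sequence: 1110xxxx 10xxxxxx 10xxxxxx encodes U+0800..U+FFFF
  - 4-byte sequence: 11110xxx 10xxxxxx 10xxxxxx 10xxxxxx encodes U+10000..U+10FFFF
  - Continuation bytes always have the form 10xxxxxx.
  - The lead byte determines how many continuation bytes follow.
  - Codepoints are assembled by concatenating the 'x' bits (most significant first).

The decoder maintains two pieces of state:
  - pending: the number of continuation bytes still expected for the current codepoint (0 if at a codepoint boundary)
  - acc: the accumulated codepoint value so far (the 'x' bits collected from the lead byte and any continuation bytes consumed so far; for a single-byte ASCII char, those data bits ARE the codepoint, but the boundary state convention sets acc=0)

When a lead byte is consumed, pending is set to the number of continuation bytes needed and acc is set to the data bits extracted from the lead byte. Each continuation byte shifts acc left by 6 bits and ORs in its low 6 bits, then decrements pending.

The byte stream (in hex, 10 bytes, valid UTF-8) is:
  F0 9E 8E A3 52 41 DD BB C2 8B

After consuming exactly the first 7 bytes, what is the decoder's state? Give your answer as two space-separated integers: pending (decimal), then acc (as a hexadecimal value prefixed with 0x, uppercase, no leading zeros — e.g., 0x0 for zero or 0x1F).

Byte[0]=F0: 4-byte lead. pending=3, acc=0x0
Byte[1]=9E: continuation. acc=(acc<<6)|0x1E=0x1E, pending=2
Byte[2]=8E: continuation. acc=(acc<<6)|0x0E=0x78E, pending=1
Byte[3]=A3: continuation. acc=(acc<<6)|0x23=0x1E3A3, pending=0
Byte[4]=52: 1-byte. pending=0, acc=0x0
Byte[5]=41: 1-byte. pending=0, acc=0x0
Byte[6]=DD: 2-byte lead. pending=1, acc=0x1D

Answer: 1 0x1D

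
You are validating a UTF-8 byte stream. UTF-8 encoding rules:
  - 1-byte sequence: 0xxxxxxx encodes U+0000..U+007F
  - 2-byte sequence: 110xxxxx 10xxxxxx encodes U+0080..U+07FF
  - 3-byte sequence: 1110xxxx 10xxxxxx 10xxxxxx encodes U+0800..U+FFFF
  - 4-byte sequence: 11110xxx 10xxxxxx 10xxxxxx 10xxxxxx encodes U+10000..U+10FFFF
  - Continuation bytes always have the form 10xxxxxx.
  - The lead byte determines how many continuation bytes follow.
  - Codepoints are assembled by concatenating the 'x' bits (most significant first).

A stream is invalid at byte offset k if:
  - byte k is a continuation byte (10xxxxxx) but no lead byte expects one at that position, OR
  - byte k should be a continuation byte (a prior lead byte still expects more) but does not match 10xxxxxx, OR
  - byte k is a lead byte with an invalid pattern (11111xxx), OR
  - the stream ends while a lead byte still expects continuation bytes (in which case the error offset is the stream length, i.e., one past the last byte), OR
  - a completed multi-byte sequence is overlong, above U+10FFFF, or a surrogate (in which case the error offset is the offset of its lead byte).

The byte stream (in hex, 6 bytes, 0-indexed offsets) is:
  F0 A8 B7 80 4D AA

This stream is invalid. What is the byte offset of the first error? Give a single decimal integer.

Answer: 5

Derivation:
Byte[0]=F0: 4-byte lead, need 3 cont bytes. acc=0x0
Byte[1]=A8: continuation. acc=(acc<<6)|0x28=0x28
Byte[2]=B7: continuation. acc=(acc<<6)|0x37=0xA37
Byte[3]=80: continuation. acc=(acc<<6)|0x00=0x28DC0
Completed: cp=U+28DC0 (starts at byte 0)
Byte[4]=4D: 1-byte ASCII. cp=U+004D
Byte[5]=AA: INVALID lead byte (not 0xxx/110x/1110/11110)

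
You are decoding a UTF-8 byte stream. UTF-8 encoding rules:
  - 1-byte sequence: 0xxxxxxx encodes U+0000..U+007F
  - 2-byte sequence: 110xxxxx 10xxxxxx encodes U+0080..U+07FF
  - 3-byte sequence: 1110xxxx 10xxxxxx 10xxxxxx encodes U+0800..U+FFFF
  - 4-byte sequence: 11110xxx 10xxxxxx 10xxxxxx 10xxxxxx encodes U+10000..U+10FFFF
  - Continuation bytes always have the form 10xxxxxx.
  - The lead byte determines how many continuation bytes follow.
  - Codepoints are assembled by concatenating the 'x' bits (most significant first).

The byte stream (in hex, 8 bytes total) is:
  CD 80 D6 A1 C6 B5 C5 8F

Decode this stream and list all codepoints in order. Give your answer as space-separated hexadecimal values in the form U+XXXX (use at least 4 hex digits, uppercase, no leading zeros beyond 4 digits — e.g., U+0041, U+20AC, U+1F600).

Byte[0]=CD: 2-byte lead, need 1 cont bytes. acc=0xD
Byte[1]=80: continuation. acc=(acc<<6)|0x00=0x340
Completed: cp=U+0340 (starts at byte 0)
Byte[2]=D6: 2-byte lead, need 1 cont bytes. acc=0x16
Byte[3]=A1: continuation. acc=(acc<<6)|0x21=0x5A1
Completed: cp=U+05A1 (starts at byte 2)
Byte[4]=C6: 2-byte lead, need 1 cont bytes. acc=0x6
Byte[5]=B5: continuation. acc=(acc<<6)|0x35=0x1B5
Completed: cp=U+01B5 (starts at byte 4)
Byte[6]=C5: 2-byte lead, need 1 cont bytes. acc=0x5
Byte[7]=8F: continuation. acc=(acc<<6)|0x0F=0x14F
Completed: cp=U+014F (starts at byte 6)

Answer: U+0340 U+05A1 U+01B5 U+014F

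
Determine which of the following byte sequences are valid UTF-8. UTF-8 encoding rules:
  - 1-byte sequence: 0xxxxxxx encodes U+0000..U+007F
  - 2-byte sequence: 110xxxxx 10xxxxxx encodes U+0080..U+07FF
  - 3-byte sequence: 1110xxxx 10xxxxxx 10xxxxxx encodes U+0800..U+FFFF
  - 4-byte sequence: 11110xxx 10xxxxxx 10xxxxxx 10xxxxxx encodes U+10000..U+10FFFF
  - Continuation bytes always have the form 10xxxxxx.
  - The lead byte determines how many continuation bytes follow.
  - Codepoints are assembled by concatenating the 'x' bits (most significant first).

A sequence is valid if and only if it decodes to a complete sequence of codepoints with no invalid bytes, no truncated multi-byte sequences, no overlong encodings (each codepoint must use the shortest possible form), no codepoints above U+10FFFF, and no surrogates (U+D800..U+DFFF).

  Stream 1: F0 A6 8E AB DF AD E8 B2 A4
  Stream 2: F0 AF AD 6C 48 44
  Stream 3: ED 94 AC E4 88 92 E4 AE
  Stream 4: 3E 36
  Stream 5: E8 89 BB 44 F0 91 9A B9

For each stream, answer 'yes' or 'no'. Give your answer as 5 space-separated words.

Stream 1: decodes cleanly. VALID
Stream 2: error at byte offset 3. INVALID
Stream 3: error at byte offset 8. INVALID
Stream 4: decodes cleanly. VALID
Stream 5: decodes cleanly. VALID

Answer: yes no no yes yes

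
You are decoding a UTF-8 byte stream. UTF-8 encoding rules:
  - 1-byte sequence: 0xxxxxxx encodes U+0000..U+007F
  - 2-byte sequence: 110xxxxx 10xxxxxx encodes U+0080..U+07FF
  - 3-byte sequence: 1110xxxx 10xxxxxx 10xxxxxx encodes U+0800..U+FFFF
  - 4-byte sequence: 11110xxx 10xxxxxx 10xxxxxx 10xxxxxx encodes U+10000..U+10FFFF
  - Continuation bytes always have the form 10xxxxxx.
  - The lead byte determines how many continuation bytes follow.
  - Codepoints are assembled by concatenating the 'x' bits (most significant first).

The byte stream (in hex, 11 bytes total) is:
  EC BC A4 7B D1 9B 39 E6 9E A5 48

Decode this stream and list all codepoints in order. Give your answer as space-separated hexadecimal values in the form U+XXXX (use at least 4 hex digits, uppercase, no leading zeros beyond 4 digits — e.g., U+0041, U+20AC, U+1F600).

Answer: U+CF24 U+007B U+045B U+0039 U+67A5 U+0048

Derivation:
Byte[0]=EC: 3-byte lead, need 2 cont bytes. acc=0xC
Byte[1]=BC: continuation. acc=(acc<<6)|0x3C=0x33C
Byte[2]=A4: continuation. acc=(acc<<6)|0x24=0xCF24
Completed: cp=U+CF24 (starts at byte 0)
Byte[3]=7B: 1-byte ASCII. cp=U+007B
Byte[4]=D1: 2-byte lead, need 1 cont bytes. acc=0x11
Byte[5]=9B: continuation. acc=(acc<<6)|0x1B=0x45B
Completed: cp=U+045B (starts at byte 4)
Byte[6]=39: 1-byte ASCII. cp=U+0039
Byte[7]=E6: 3-byte lead, need 2 cont bytes. acc=0x6
Byte[8]=9E: continuation. acc=(acc<<6)|0x1E=0x19E
Byte[9]=A5: continuation. acc=(acc<<6)|0x25=0x67A5
Completed: cp=U+67A5 (starts at byte 7)
Byte[10]=48: 1-byte ASCII. cp=U+0048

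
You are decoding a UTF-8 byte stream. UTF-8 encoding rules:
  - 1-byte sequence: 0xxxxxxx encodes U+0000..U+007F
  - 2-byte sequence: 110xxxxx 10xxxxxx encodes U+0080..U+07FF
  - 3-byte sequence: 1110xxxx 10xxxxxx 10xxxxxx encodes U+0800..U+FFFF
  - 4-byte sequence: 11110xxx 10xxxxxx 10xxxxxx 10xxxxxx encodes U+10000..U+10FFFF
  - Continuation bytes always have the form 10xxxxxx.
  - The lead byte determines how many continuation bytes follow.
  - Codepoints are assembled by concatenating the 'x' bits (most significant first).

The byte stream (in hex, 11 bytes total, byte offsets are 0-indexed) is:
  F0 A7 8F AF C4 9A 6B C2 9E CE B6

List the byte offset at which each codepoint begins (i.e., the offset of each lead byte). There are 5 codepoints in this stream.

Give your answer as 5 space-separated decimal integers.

Answer: 0 4 6 7 9

Derivation:
Byte[0]=F0: 4-byte lead, need 3 cont bytes. acc=0x0
Byte[1]=A7: continuation. acc=(acc<<6)|0x27=0x27
Byte[2]=8F: continuation. acc=(acc<<6)|0x0F=0x9CF
Byte[3]=AF: continuation. acc=(acc<<6)|0x2F=0x273EF
Completed: cp=U+273EF (starts at byte 0)
Byte[4]=C4: 2-byte lead, need 1 cont bytes. acc=0x4
Byte[5]=9A: continuation. acc=(acc<<6)|0x1A=0x11A
Completed: cp=U+011A (starts at byte 4)
Byte[6]=6B: 1-byte ASCII. cp=U+006B
Byte[7]=C2: 2-byte lead, need 1 cont bytes. acc=0x2
Byte[8]=9E: continuation. acc=(acc<<6)|0x1E=0x9E
Completed: cp=U+009E (starts at byte 7)
Byte[9]=CE: 2-byte lead, need 1 cont bytes. acc=0xE
Byte[10]=B6: continuation. acc=(acc<<6)|0x36=0x3B6
Completed: cp=U+03B6 (starts at byte 9)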